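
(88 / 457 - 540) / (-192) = 61673 / 21936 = 2.81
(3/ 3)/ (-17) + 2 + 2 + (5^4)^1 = 10692/ 17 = 628.94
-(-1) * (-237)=-237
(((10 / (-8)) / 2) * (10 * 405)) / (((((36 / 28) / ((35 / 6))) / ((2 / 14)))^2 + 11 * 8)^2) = -15193828125 / 49032130624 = -0.31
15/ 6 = 5/ 2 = 2.50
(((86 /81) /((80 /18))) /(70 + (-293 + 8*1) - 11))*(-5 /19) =43 /154584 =0.00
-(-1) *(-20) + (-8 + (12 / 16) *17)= -61 / 4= -15.25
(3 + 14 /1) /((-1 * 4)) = -17 /4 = -4.25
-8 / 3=-2.67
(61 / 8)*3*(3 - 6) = -68.62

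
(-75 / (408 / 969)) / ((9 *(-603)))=475 / 14472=0.03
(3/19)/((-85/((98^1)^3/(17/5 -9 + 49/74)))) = 9949744/28101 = 354.07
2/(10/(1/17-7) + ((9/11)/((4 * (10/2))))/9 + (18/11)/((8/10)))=3.28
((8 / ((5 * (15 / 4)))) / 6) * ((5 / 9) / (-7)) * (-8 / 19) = 128 / 53865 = 0.00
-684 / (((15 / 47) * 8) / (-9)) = 24111 / 10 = 2411.10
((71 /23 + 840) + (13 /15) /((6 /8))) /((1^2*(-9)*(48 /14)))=-6116537 /223560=-27.36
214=214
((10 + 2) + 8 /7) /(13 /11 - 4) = -1012 /217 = -4.66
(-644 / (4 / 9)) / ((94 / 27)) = -39123 / 94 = -416.20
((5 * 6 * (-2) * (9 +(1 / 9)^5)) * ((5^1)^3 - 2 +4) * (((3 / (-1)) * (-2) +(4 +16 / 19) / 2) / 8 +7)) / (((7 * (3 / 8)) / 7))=-183581324480 / 124659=-1472668.03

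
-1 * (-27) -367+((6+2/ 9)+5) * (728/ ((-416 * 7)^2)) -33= -39102235/ 104832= -373.00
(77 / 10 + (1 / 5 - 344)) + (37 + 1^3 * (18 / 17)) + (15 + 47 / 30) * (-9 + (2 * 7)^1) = -54878 / 255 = -215.21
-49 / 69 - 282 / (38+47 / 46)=-983023 / 123855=-7.94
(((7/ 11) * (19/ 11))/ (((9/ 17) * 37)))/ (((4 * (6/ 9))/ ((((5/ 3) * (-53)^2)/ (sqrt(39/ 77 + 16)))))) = 31755745 * sqrt(97867)/ 409699224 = 24.25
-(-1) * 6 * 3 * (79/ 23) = 1422/ 23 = 61.83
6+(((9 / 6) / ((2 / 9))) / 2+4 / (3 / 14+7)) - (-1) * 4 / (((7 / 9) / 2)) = 114337 / 5656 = 20.22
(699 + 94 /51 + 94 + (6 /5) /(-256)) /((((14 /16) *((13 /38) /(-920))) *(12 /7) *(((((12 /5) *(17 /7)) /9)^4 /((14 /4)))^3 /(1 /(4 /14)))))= -5431648957785103244631981018310546875 /138254475879035786592518144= -39287328119.04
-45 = -45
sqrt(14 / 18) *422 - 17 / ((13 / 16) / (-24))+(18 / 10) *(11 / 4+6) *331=422 *sqrt(7) / 3+297201 / 52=6087.57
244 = 244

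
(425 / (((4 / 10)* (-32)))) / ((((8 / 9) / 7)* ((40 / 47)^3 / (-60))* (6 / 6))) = 1667916495 / 65536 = 25450.39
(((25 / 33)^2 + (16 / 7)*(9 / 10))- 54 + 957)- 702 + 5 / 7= 7788623 / 38115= 204.35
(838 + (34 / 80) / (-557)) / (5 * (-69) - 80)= -18670623 / 9469000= -1.97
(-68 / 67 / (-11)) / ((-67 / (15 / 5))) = -204 / 49379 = -0.00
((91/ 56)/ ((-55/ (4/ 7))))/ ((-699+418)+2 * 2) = 13/ 213290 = 0.00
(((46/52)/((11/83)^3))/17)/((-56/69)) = -907425969/32944912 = -27.54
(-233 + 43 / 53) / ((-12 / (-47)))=-96397 / 106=-909.41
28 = 28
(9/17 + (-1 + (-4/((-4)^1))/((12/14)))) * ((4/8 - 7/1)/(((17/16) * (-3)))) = 3692/2601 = 1.42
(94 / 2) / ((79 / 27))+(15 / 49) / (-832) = 51733407 / 3220672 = 16.06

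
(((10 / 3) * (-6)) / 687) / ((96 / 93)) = -155 / 5496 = -0.03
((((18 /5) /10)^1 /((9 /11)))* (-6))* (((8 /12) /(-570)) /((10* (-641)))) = -11 /22835625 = -0.00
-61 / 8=-7.62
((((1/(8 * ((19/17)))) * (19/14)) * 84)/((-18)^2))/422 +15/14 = 1367399/1276128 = 1.07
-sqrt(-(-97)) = -sqrt(97) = -9.85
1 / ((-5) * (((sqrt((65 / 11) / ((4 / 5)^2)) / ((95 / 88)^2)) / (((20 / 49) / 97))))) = -361 * sqrt(715) / 29905876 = -0.00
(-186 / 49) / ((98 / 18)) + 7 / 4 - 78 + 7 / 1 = -671773 / 9604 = -69.95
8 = 8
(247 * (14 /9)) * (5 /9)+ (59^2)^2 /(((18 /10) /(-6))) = -3271670180 /81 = -40390989.88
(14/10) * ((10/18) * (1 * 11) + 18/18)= 448/45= 9.96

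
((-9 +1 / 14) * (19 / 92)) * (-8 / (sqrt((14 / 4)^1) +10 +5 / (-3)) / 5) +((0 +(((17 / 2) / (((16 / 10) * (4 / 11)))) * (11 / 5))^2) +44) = 843355210611 / 782774272 -4275 * sqrt(14) / 191107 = 1077.31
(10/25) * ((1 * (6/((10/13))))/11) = 78/275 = 0.28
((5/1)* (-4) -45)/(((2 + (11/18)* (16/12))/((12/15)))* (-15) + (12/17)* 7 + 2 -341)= 9945/59186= 0.17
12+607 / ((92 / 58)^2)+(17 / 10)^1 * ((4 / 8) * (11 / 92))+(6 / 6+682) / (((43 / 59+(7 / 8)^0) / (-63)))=-17724102943 / 719440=-24635.97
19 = 19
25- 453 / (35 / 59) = -25852 / 35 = -738.63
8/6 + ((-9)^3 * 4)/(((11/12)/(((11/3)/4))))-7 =-8765/3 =-2921.67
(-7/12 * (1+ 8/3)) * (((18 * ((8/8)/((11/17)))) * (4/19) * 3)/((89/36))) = -25704/1691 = -15.20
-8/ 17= -0.47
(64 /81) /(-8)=-8 /81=-0.10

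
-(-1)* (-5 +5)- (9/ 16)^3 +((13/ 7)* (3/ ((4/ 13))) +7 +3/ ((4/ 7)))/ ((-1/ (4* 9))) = -31339503/ 28672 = -1093.04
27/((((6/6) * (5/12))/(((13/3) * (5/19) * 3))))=221.68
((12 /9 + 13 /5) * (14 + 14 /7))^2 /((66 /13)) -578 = 1500734 /7425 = 202.12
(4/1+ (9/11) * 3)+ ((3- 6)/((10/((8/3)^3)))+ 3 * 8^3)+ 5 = 763174/495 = 1541.77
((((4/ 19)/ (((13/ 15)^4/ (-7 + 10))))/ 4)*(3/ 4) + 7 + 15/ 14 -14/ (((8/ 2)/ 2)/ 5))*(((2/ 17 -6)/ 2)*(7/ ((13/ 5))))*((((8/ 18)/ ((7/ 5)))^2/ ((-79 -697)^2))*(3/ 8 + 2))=0.00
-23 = -23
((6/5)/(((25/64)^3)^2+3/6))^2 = 18889465931478580854784/3326190114894963039025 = 5.68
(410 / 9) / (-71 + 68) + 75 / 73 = -14.16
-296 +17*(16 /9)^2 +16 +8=-17680 /81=-218.27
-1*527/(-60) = 527/60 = 8.78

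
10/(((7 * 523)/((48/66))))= 80/40271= 0.00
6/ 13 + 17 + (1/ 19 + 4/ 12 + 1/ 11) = 146216/ 8151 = 17.94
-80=-80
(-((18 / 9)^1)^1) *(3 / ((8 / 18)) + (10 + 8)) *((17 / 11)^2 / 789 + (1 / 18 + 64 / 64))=-606371 / 11572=-52.40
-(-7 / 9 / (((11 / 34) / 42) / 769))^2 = -6565422286864 / 1089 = -6028854257.91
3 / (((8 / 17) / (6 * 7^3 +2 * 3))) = 13158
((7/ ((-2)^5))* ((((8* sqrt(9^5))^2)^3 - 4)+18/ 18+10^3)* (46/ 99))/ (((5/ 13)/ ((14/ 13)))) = -60827711798160766346531/ 3960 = -15360533282363829885.49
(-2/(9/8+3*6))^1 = -16/153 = -0.10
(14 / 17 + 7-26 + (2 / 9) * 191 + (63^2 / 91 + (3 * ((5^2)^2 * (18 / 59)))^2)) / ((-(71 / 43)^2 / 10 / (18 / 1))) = -83799095427097600 / 3878046341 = -21608585.37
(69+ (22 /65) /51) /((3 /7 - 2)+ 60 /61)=-97679239 /832065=-117.39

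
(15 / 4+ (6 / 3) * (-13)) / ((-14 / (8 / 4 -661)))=-58651 / 56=-1047.34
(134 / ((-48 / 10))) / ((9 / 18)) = -335 / 6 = -55.83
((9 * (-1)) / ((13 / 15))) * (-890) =120150 / 13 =9242.31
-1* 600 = -600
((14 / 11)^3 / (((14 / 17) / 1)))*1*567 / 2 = 944622 / 1331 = 709.71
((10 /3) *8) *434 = 34720 /3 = 11573.33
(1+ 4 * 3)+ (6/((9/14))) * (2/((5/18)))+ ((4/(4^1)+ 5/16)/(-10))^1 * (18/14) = 2561/32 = 80.03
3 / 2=1.50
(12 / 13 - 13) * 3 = -471 / 13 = -36.23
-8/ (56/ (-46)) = 46/ 7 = 6.57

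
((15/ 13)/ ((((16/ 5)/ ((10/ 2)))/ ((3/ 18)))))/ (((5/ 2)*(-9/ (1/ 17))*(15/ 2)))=-5/ 47736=-0.00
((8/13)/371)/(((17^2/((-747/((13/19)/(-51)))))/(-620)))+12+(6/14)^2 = -1387438287/7461181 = -185.95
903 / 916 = 0.99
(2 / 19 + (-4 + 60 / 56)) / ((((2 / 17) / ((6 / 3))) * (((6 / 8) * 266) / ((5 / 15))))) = -12767 / 159201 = -0.08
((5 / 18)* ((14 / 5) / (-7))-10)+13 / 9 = -26 / 3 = -8.67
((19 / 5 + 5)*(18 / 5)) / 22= 36 / 25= 1.44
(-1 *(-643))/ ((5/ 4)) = 2572/ 5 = 514.40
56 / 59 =0.95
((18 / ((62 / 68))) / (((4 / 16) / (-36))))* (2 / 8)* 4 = -88128 / 31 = -2842.84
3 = 3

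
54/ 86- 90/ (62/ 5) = -8838/ 1333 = -6.63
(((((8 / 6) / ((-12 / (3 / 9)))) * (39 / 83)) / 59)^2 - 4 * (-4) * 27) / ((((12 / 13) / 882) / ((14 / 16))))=3741678308054323 / 10359623088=361179.00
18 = 18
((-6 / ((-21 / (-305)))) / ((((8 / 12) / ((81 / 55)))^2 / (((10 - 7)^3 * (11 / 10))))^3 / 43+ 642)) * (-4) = 3485197431596319589620 / 6419048056467295178587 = 0.54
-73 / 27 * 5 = -365 / 27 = -13.52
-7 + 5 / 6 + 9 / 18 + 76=211 / 3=70.33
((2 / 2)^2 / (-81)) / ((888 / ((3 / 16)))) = -1 / 383616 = -0.00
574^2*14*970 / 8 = 559285510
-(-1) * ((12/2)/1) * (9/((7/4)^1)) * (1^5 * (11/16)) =297/14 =21.21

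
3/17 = 0.18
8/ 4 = 2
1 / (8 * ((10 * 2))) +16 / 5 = 513 / 160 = 3.21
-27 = -27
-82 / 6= -41 / 3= -13.67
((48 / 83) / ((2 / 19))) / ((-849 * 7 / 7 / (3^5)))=-36936 / 23489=-1.57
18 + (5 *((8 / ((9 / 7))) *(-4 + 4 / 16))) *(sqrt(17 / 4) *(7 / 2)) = -823.80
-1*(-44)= 44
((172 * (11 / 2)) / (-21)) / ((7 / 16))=-15136 / 147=-102.97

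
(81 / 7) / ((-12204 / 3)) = -9 / 3164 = -0.00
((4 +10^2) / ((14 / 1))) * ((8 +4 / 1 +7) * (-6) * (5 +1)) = -35568 / 7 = -5081.14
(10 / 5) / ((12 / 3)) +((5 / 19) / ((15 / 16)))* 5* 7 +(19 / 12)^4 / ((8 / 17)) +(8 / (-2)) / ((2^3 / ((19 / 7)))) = 492504869 / 22063104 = 22.32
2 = 2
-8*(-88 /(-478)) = -352 /239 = -1.47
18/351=2/39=0.05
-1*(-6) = 6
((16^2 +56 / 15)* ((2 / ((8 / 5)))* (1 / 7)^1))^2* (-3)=-948676 / 147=-6453.58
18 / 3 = 6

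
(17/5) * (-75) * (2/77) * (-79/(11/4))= 161160/847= 190.27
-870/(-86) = 435/43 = 10.12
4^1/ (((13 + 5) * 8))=0.03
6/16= 3/8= 0.38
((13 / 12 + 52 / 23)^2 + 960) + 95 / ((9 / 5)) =78001289 / 76176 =1023.96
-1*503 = -503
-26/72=-13/36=-0.36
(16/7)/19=16/133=0.12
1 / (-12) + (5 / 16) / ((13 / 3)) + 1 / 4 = 149 / 624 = 0.24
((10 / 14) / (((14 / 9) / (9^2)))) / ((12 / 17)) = 20655 / 392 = 52.69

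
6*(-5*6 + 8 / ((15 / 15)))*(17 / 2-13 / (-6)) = -1408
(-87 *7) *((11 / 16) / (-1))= 6699 / 16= 418.69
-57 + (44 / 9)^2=-33.10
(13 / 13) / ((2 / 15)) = 15 / 2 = 7.50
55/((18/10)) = 275/9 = 30.56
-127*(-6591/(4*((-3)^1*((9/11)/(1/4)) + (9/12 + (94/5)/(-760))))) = -4373622825/190042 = -23013.98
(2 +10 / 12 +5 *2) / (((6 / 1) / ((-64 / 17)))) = -1232 / 153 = -8.05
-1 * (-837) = 837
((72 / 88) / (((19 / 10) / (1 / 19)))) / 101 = 90 / 401071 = 0.00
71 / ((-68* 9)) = -71 / 612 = -0.12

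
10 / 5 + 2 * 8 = 18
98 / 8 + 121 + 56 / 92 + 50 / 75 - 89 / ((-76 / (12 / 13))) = 9244555 / 68172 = 135.61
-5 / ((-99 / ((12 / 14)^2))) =20 / 539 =0.04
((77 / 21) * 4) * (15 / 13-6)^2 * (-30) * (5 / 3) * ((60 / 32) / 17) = -5457375 / 2873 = -1899.54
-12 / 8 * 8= -12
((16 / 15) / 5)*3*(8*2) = 256 / 25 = 10.24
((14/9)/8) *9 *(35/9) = 245/36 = 6.81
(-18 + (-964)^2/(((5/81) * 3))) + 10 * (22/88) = 50181829/10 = 5018182.90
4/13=0.31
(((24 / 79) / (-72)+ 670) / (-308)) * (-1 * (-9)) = -476367 / 24332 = -19.58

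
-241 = -241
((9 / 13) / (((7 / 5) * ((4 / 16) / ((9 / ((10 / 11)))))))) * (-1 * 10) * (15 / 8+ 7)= -316305 / 182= -1737.94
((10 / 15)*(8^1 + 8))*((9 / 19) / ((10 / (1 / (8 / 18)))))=108 / 95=1.14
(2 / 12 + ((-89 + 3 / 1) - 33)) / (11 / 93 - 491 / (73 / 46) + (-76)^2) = -1613519 / 74227138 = -0.02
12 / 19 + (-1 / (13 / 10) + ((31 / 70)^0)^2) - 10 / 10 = -0.14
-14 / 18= -7 / 9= -0.78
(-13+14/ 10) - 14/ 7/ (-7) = -11.31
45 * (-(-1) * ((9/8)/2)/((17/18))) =3645/136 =26.80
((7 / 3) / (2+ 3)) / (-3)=-7 / 45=-0.16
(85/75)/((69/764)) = 12988/1035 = 12.55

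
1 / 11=0.09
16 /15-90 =-1334 /15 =-88.93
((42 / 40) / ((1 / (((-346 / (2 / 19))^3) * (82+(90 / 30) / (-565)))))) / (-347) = 34550360601818901 / 3921100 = 8811394915.16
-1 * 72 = -72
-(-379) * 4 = 1516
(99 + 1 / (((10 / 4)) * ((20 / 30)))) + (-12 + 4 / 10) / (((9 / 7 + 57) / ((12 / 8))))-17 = 11193 / 136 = 82.30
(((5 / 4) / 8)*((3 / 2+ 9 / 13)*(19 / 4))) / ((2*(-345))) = -361 / 153088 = -0.00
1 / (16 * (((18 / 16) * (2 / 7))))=7 / 36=0.19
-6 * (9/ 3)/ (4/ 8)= -36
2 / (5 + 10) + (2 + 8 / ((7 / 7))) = 152 / 15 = 10.13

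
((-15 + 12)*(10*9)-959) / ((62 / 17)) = -20893 / 62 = -336.98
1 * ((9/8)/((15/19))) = 57/40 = 1.42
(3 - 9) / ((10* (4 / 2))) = -3 / 10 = -0.30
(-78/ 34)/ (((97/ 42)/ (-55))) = 90090/ 1649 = 54.63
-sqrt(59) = -7.68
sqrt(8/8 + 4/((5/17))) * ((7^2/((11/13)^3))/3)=107653 * sqrt(365)/19965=103.02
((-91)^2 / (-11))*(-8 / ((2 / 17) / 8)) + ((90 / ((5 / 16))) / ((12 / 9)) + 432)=4511992 / 11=410181.09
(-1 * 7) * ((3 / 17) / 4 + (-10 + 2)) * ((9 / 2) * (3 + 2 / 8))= 443079 / 544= 814.48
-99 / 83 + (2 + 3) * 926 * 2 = 9258.81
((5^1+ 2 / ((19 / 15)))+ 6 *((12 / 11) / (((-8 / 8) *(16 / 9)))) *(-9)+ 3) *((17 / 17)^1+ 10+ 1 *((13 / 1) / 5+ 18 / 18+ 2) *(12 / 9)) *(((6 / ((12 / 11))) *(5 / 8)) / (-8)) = -338.94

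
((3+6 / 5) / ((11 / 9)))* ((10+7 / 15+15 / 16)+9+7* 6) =943551 / 4400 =214.44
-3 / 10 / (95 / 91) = -273 / 950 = -0.29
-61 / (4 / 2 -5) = 20.33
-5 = -5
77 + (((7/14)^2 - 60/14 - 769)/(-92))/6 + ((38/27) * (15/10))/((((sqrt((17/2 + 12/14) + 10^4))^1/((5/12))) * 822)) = 95 * sqrt(1961834)/12440269656 + 403919/5152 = 78.40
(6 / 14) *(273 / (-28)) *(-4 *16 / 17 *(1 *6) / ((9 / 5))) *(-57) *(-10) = 3556800 / 119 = 29889.08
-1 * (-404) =404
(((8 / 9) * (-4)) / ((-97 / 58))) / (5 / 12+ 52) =7424 / 183039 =0.04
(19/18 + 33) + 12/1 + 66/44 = 428/9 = 47.56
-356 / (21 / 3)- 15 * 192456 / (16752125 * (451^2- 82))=-26945445067364 / 529826158225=-50.86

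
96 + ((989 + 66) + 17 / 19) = 21886 / 19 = 1151.89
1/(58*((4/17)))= 17/232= 0.07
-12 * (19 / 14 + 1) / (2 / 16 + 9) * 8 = -12672 / 511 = -24.80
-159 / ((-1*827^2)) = 159 / 683929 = 0.00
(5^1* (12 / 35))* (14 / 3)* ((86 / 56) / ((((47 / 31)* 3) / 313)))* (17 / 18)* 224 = 226972576 / 1269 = 178859.40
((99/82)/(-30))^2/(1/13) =14157/672400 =0.02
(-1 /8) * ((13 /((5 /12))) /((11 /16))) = -312 /55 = -5.67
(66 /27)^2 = 484 /81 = 5.98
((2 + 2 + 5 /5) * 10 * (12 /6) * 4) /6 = 200 /3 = 66.67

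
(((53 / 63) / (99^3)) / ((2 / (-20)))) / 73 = -530 / 4462405101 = -0.00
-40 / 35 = -8 / 7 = -1.14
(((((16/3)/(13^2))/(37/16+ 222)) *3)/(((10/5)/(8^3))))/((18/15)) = 163840/1819623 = 0.09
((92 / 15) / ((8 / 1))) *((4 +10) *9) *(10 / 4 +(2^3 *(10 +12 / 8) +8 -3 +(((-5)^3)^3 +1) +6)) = -1886615871 / 10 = -188661587.10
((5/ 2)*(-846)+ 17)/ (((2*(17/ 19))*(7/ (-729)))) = 14529699/ 119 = 122098.31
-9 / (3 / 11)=-33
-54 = -54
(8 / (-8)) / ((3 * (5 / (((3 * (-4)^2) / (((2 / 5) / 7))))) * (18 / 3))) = -28 / 3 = -9.33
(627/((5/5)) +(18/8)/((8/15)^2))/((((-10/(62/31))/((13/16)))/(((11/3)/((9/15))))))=-7747597/12288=-630.50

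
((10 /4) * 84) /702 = 35 /117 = 0.30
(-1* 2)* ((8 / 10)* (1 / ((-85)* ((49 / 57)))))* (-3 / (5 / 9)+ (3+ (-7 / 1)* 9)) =-1.43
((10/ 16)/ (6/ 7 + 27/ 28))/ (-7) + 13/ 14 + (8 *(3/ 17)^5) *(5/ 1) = 26429714/ 29816997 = 0.89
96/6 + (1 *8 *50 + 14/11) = 4590/11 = 417.27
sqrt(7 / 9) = sqrt(7) / 3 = 0.88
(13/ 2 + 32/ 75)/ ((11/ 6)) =1039/ 275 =3.78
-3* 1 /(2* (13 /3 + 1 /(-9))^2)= -243 /2888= -0.08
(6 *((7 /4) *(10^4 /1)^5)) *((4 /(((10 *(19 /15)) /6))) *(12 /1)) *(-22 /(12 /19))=-831600000000000000000000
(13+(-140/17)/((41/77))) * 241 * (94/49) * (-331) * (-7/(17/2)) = -25779753612/82943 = -310812.89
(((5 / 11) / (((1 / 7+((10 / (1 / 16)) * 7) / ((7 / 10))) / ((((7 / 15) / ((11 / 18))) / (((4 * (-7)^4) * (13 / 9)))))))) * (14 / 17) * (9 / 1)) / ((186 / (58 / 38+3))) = 3483 / 1234945454743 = 0.00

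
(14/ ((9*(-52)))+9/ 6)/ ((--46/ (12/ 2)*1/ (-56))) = -9632/ 897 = -10.74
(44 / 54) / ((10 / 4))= 44 / 135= 0.33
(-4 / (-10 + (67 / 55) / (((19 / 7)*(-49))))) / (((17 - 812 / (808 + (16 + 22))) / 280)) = 693110880 / 99355469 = 6.98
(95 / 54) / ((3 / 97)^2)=893855 / 486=1839.21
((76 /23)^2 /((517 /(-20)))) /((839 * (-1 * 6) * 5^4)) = 11552 /86047735125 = 0.00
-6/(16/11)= -33/8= -4.12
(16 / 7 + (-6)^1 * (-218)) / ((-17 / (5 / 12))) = -11465 / 357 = -32.11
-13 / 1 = -13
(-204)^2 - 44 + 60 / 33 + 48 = 457840 / 11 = 41621.82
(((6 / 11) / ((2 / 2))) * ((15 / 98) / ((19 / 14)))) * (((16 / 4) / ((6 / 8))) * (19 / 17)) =0.37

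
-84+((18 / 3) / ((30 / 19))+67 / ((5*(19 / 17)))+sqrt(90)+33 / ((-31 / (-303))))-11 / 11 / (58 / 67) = 3*sqrt(10)+8649227 / 34162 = 262.67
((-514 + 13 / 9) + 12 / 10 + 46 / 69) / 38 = -22981 / 1710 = -13.44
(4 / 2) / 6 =0.33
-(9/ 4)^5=-57.67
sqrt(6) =2.45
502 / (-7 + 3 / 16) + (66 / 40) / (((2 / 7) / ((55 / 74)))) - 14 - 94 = -11446999 / 64528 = -177.40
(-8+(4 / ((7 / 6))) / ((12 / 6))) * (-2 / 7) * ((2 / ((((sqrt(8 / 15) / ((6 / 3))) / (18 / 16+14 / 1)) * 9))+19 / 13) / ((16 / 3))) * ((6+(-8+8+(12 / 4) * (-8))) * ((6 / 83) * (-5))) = 169290 / 52871+59895 * sqrt(30) / 16268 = 23.37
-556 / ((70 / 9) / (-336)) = 120096 / 5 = 24019.20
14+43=57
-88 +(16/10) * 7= -384/5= -76.80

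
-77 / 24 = -3.21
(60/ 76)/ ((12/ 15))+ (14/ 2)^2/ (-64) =269/ 1216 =0.22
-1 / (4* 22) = -1 / 88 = -0.01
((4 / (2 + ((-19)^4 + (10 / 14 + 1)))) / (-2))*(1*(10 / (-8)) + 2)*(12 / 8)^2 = -0.00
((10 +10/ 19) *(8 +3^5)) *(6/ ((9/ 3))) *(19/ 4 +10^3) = 100876900/ 19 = 5309310.53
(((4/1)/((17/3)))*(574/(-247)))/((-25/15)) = 20664/20995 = 0.98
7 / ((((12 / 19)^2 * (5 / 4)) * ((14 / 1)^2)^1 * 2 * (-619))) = -361 / 6239520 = -0.00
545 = 545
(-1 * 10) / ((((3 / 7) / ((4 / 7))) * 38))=-20 / 57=-0.35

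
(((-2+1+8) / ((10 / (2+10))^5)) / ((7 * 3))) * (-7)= -18144 / 3125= -5.81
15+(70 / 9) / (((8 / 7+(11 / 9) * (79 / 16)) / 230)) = 382345 / 1447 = 264.23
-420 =-420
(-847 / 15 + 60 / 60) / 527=-832 / 7905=-0.11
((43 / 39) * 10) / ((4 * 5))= 0.55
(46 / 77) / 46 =1 / 77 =0.01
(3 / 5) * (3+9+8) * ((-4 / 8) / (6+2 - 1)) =-6 / 7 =-0.86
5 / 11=0.45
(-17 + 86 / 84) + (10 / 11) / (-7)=-16.11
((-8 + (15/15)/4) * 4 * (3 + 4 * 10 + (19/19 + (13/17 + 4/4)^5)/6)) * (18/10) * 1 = -36459995559/14198570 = -2567.86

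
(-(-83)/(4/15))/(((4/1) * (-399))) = -415/2128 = -0.20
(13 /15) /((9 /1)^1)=13 /135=0.10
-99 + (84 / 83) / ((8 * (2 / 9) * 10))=-328491 / 3320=-98.94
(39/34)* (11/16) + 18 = 10221/544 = 18.79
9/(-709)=-9/709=-0.01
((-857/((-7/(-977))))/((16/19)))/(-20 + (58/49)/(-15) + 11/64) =6681566220/936427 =7135.17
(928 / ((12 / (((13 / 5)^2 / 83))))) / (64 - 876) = -338 / 43575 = -0.01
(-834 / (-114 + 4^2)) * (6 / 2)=1251 / 49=25.53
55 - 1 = 54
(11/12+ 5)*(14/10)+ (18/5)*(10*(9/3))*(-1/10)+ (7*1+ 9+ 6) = 1169/60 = 19.48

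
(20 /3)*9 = 60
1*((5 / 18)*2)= 5 / 9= 0.56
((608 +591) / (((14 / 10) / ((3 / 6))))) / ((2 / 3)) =17985 / 28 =642.32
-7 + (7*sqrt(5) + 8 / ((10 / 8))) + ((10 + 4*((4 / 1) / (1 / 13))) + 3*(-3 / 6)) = 7*sqrt(5) + 2159 / 10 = 231.55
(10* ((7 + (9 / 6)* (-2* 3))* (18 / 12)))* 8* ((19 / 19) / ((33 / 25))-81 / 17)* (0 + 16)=2877440 / 187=15387.38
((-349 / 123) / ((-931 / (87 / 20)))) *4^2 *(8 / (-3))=-323872 / 572565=-0.57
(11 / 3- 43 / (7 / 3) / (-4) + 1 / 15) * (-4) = -3503 / 105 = -33.36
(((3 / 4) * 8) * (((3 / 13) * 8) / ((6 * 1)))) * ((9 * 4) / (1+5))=144 / 13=11.08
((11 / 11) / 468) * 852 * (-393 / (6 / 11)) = -102311 / 78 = -1311.68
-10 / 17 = -0.59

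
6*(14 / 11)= 84 / 11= 7.64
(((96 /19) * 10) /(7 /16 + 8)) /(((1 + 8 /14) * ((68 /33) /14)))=25088 /969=25.89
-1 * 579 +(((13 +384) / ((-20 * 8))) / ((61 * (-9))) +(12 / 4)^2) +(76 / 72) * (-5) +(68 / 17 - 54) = -6102667 / 9760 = -625.27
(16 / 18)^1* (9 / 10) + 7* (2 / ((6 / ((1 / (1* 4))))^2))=1187 / 1440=0.82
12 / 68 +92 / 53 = 1723 / 901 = 1.91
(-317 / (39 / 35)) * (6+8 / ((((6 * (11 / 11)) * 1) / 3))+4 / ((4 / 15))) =-277375 / 39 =-7112.18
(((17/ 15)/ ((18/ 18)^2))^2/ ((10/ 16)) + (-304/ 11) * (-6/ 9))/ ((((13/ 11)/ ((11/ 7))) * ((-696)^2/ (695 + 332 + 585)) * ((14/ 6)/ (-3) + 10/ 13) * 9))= -140433007/ 119211750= -1.18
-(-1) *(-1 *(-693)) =693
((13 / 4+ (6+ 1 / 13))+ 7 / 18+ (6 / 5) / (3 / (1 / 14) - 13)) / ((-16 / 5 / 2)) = -662123 / 108576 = -6.10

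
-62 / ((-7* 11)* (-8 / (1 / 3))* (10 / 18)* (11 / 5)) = -93 / 3388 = -0.03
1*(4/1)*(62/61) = 248/61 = 4.07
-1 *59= -59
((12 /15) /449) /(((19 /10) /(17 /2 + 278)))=2292 /8531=0.27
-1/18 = -0.06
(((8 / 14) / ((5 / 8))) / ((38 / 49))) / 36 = 28 / 855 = 0.03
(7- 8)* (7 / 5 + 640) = -3207 / 5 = -641.40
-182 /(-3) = 182 /3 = 60.67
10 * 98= 980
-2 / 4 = -1 / 2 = -0.50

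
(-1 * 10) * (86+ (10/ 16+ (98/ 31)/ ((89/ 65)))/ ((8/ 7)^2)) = -623286415/ 706304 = -882.46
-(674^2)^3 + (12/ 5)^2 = -2343685795518414256/ 25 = -93747431820736570.24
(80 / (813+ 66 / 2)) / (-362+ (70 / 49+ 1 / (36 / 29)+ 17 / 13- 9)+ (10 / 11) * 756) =0.00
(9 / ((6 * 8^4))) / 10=3 / 81920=0.00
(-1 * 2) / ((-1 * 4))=1 / 2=0.50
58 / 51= 1.14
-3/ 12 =-1/ 4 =-0.25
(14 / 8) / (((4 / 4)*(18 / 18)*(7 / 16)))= 4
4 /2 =2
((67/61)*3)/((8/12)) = 603/122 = 4.94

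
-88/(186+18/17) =-374/795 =-0.47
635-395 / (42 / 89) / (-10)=60371 / 84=718.70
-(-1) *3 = 3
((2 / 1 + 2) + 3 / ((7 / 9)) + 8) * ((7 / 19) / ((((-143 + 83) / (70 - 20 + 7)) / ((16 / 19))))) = -444 / 95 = -4.67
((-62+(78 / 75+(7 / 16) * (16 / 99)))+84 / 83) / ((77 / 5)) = -12300283 / 3163545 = -3.89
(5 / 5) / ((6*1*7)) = 1 / 42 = 0.02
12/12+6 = 7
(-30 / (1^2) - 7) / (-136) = 37 / 136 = 0.27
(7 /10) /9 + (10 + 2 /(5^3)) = 10.09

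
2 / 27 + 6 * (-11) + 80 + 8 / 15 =1972 / 135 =14.61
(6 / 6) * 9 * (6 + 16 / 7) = 522 / 7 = 74.57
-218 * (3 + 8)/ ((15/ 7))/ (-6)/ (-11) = -763/ 45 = -16.96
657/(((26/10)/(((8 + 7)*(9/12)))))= 147825/52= 2842.79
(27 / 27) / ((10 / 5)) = 1 / 2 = 0.50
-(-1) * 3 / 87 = 1 / 29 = 0.03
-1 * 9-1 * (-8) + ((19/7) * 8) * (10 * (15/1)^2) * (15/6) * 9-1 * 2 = 7694979/7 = 1099282.71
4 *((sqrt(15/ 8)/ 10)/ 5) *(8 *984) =3936 *sqrt(30)/ 25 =862.33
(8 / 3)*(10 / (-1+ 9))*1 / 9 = 10 / 27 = 0.37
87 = 87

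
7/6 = 1.17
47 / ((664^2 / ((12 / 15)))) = 47 / 551120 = 0.00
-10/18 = -5/9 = -0.56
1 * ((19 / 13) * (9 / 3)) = 57 / 13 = 4.38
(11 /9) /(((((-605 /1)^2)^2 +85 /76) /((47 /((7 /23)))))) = 903716 /641468951397855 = 0.00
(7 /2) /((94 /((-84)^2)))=12348 /47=262.72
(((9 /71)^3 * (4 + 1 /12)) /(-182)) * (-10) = 8505 /18611372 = 0.00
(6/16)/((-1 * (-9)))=0.04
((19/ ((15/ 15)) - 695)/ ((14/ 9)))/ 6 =-507/ 7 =-72.43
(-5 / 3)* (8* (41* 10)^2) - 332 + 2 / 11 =-73974950 / 33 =-2241665.15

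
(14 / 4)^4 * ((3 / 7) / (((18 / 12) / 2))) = 343 / 4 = 85.75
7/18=0.39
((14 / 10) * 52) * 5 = 364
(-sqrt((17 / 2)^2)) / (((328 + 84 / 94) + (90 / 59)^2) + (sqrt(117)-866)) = 1365129772899 * sqrt(13) / 15304018943684726 + 121673895031408 / 7652009471842363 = 0.02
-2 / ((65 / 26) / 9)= -36 / 5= -7.20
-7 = -7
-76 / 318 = -0.24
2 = 2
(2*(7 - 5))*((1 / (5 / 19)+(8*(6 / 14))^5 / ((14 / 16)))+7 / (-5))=1279666992 / 588245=2175.40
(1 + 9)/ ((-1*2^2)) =-5/ 2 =-2.50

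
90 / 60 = 3 / 2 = 1.50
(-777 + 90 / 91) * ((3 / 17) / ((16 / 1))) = -211851 / 24752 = -8.56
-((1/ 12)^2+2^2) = -577/ 144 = -4.01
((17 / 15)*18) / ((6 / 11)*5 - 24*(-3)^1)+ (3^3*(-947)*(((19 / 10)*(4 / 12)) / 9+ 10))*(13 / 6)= -4585882189 / 8220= -557893.21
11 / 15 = 0.73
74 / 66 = 37 / 33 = 1.12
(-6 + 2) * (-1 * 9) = 36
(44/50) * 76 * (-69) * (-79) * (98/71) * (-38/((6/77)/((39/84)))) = -202230624596/1775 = -113932746.25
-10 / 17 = -0.59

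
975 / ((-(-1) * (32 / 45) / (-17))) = -745875 / 32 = -23308.59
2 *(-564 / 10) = -564 / 5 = -112.80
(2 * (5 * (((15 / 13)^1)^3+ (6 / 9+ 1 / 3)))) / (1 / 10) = 557200 / 2197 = 253.62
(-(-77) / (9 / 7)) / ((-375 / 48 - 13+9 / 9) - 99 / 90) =-2.86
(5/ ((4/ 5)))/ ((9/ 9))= 25/ 4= 6.25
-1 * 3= -3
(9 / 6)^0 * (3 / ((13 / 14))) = 42 / 13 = 3.23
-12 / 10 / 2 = -3 / 5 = -0.60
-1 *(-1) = 1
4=4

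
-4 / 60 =-1 / 15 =-0.07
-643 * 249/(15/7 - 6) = 373583/9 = 41509.22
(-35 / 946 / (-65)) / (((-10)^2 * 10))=0.00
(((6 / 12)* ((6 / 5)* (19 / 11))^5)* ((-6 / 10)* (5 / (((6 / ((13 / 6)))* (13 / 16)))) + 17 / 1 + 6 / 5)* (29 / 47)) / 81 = 26424928528 / 10751984375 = 2.46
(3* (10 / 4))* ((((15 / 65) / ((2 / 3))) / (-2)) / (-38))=135 / 3952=0.03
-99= -99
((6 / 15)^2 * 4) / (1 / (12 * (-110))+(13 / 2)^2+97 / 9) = 12672 / 1049935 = 0.01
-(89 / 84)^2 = -7921 / 7056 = -1.12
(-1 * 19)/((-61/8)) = 152/61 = 2.49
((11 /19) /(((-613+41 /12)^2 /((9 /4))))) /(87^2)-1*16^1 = -1243671136364 /77729446025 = -16.00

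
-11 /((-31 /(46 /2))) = 253 /31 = 8.16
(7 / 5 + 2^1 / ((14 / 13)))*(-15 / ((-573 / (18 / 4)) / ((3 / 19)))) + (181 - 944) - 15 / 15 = -1021387 / 1337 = -763.94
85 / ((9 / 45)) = 425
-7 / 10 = -0.70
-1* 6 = -6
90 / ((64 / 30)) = 675 / 16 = 42.19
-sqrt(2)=-1.41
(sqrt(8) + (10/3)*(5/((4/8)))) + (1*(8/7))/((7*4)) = 2*sqrt(2) + 4906/147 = 36.20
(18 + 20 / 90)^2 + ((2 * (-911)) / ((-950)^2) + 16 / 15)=12175734209 / 36551250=333.11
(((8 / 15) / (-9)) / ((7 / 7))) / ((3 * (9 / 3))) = -0.01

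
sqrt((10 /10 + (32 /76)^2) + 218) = sqrt(79123) /19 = 14.80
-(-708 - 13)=721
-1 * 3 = -3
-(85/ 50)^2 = -289/ 100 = -2.89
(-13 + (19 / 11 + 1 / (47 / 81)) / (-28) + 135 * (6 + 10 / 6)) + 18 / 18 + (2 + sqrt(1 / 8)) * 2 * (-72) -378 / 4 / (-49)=5332997 / 7238 -36 * sqrt(2)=685.89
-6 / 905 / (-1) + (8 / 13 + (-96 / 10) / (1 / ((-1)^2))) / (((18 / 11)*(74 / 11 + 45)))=-5995654 / 60248565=-0.10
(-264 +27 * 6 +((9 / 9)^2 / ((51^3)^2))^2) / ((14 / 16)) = -252657545010507075130408 / 2167405410629349909207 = -116.57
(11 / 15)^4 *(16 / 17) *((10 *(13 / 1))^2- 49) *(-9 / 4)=-328953988 / 31875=-10320.13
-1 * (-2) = 2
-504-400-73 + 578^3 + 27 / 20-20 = 193099556.35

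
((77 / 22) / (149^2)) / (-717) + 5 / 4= 79590571 / 63672468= 1.25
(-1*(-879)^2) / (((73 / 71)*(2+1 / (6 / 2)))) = -164572533 / 511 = -322059.75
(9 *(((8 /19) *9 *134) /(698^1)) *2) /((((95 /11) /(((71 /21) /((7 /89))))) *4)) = 502967124 /30867305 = 16.29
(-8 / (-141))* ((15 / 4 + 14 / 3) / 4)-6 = -4975 / 846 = -5.88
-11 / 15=-0.73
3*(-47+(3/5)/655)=-461766/3275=-141.00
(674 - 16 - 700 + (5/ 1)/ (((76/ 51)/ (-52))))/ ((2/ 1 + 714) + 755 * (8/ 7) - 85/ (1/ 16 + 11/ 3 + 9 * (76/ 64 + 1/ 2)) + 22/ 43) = -0.14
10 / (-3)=-10 / 3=-3.33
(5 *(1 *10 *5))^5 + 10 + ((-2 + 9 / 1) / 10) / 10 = 97656250001007 / 100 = 976562500010.07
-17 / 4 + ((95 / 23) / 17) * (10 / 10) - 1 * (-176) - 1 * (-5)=276817 / 1564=176.99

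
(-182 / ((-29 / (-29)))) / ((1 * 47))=-182 / 47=-3.87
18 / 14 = 9 / 7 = 1.29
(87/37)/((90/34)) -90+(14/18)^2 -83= -2570029/14985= -171.51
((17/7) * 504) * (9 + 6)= 18360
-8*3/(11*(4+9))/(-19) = 0.01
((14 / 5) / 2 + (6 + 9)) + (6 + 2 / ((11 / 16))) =1392 / 55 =25.31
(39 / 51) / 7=13 / 119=0.11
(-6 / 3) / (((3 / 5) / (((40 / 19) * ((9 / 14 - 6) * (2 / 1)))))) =10000 / 133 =75.19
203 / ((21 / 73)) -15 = 2072 / 3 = 690.67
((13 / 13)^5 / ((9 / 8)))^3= 0.70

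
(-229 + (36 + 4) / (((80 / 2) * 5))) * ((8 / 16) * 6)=-686.40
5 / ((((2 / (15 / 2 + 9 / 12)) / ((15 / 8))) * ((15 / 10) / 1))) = 825 / 32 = 25.78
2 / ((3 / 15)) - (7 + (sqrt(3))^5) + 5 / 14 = 47 / 14 - 9 * sqrt(3) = -12.23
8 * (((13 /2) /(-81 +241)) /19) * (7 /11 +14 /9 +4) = 7969 /75240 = 0.11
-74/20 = -37/10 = -3.70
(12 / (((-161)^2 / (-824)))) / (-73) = 0.01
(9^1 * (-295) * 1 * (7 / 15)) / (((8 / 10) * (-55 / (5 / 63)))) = 295 / 132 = 2.23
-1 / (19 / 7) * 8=-56 / 19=-2.95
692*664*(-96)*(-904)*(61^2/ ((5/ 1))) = 148379364728832/ 5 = 29675872945766.40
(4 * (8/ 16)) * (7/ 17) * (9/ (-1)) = -126/ 17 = -7.41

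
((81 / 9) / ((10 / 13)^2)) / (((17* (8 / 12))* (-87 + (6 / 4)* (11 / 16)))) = -6084 / 389725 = -0.02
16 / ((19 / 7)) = 112 / 19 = 5.89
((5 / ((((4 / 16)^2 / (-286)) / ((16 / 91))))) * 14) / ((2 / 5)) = -140800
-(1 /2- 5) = 9 /2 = 4.50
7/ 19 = 0.37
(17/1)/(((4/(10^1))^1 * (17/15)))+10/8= 155/4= 38.75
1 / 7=0.14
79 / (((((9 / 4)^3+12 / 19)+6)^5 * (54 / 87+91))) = 6091061210818543616 / 13430708687997082418596875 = 0.00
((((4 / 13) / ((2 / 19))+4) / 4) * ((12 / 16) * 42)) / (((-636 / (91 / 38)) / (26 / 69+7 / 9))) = -175665 / 741152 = -0.24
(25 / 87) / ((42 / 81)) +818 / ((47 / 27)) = 8977491 / 19082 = 470.47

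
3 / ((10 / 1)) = 0.30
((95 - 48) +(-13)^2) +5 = 221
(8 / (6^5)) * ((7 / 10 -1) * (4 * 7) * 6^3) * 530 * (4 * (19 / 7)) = -32224 / 3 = -10741.33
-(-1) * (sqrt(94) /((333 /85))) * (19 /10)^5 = 42093683 * sqrt(94) /6660000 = 61.28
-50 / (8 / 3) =-75 / 4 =-18.75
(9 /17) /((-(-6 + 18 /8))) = 0.14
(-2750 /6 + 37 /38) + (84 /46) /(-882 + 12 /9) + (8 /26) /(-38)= -457.37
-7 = -7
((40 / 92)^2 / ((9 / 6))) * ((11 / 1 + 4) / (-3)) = -1000 / 1587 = -0.63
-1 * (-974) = 974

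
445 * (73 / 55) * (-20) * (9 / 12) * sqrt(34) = -97455 * sqrt(34) / 11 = -51659.58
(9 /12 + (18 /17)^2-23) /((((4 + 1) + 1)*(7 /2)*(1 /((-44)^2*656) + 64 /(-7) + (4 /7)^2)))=54285246400 /475676830221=0.11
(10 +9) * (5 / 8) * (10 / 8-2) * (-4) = 285 / 8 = 35.62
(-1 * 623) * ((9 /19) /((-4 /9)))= 50463 /76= 663.99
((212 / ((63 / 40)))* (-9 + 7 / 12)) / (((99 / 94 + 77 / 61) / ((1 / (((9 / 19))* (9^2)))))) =-23327517520 / 1829318337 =-12.75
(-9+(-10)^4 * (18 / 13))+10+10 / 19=13847.68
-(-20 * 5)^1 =100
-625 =-625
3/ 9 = 0.33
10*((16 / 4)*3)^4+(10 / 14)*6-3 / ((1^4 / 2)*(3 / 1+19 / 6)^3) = 207364.26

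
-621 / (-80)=621 / 80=7.76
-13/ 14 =-0.93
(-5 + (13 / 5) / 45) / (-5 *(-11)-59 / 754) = -838448 / 9317475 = -0.09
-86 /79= -1.09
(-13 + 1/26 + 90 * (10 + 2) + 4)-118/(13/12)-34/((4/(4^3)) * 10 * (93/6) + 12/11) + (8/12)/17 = 2412290065/2515422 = 959.00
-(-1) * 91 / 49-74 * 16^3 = -2121715 / 7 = -303102.14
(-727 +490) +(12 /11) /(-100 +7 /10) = -862957 /3641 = -237.01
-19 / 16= -1.19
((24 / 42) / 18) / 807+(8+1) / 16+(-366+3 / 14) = -297092983 / 813456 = -365.22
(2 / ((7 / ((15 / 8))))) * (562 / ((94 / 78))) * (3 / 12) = 164385 / 2632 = 62.46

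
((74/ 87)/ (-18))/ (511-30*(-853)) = -37/ 20437083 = -0.00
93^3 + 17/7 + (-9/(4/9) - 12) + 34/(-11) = 804324.09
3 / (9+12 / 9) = 9 / 31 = 0.29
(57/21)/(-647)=-19/4529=-0.00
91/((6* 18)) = 91/108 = 0.84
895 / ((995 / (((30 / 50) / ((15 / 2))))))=358 / 4975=0.07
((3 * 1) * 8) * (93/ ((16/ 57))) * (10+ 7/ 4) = 93430.12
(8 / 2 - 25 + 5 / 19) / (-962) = 197 / 9139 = 0.02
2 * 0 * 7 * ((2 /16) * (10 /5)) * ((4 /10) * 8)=0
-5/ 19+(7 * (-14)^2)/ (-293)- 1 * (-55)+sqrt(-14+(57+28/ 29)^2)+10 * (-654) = -36129528/ 5567+sqrt(2813987)/ 29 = -6432.10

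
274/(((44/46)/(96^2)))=29039616/11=2639965.09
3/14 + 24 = 339/14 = 24.21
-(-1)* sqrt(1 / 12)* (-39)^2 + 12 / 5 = 12 / 5 + 507* sqrt(3) / 2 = 441.47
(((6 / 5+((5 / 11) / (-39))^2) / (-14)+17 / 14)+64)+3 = 438845702 / 6441435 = 68.13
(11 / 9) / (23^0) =11 / 9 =1.22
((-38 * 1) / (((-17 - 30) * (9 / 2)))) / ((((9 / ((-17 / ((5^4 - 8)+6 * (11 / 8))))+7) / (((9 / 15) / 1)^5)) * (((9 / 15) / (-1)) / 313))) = 14558256 / 647219375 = 0.02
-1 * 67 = -67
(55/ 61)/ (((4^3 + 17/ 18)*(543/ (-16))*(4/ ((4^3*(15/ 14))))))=-633600/ 90348503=-0.01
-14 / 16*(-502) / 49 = 251 / 28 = 8.96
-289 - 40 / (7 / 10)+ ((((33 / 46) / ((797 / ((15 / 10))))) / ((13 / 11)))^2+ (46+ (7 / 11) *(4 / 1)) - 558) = -59860340666071747 / 69963210004688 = -855.60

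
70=70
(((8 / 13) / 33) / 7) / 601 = 8 / 1804803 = 0.00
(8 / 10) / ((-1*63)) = -4 / 315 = -0.01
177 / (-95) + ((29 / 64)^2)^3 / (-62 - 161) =-2712482974462151 / 1455822114652160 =-1.86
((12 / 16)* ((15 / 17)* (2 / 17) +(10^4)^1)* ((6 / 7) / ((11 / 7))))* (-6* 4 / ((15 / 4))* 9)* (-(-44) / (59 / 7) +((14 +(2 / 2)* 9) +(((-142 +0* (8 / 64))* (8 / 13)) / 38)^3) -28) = 55610542393436448 / 19765024721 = 2813583.25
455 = 455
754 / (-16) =-47.12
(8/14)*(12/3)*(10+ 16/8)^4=331776/7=47396.57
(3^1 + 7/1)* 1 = 10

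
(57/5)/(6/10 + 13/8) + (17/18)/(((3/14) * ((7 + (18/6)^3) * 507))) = 12484991/2436642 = 5.12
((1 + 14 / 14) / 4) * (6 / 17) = 3 / 17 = 0.18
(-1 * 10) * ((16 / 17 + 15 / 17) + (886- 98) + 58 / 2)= -139200 / 17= -8188.24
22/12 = 11/6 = 1.83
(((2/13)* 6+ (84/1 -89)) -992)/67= -12949/871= -14.87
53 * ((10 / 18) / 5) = 53 / 9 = 5.89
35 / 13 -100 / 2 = -615 / 13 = -47.31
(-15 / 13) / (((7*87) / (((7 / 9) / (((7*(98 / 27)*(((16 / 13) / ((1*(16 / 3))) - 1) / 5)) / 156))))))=585 / 9947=0.06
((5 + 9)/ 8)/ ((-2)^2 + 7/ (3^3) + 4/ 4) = 0.33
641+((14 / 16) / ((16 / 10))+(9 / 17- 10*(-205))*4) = 9621907 / 1088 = 8843.66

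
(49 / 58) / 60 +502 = 1747009 / 3480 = 502.01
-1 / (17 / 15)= -15 / 17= -0.88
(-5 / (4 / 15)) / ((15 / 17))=-85 / 4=-21.25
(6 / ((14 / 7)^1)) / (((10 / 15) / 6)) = 27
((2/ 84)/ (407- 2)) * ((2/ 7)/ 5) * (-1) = -1/ 297675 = -0.00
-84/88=-21/22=-0.95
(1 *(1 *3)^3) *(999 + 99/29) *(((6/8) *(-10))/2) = -5886675/58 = -101494.40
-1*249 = -249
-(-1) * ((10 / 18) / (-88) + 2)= 1579 / 792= 1.99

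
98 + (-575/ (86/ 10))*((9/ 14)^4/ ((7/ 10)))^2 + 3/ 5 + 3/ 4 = 370689568637569/ 3886859426240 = 95.37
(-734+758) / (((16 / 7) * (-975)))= -7 / 650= -0.01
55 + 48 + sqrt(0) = 103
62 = 62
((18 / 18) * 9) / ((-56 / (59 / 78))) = -0.12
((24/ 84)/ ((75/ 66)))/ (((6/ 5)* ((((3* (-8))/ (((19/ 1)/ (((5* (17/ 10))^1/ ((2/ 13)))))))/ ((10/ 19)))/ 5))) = -110/ 13923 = -0.01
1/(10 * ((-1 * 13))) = -1/130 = -0.01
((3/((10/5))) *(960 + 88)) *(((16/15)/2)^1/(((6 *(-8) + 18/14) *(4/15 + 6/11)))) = -161392/7303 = -22.10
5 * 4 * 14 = 280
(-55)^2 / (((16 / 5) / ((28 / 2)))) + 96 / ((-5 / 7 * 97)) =51343999 / 3880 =13232.99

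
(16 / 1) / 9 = 16 / 9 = 1.78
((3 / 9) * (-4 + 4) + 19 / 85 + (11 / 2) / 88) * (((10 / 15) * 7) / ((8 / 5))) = 2723 / 3264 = 0.83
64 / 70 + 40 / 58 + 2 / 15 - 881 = -535471 / 609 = -879.26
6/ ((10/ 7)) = 21/ 5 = 4.20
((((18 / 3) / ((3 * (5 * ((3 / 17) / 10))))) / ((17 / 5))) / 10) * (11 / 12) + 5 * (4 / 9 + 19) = 97.83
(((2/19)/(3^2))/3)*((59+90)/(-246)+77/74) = 3958/2334663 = 0.00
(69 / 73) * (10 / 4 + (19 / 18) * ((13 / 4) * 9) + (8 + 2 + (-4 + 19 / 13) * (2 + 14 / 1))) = 19803 / 7592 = 2.61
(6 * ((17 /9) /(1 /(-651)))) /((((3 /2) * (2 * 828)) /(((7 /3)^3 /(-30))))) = 1265327 /1006020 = 1.26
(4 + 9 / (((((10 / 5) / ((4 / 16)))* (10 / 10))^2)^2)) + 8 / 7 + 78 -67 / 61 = 143499011 / 1748992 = 82.05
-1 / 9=-0.11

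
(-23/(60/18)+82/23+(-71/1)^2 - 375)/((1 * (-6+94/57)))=-1071.66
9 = 9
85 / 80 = 17 / 16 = 1.06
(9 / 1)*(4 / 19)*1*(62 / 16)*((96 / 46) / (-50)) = -3348 / 10925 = -0.31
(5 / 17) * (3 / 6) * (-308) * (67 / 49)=-7370 / 119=-61.93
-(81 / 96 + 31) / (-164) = 1019 / 5248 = 0.19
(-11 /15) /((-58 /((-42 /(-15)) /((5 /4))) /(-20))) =-1232 /2175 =-0.57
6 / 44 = 3 / 22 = 0.14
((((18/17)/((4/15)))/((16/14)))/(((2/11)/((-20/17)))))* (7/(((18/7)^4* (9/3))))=-32353475/26967168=-1.20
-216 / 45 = -4.80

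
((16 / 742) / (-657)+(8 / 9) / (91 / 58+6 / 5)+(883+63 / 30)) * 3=23740057987 / 8937390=2656.26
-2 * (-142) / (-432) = -71 / 108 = -0.66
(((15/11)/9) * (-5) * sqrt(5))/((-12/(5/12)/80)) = 625 * sqrt(5)/297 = 4.71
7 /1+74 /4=51 /2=25.50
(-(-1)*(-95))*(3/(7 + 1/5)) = -475/12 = -39.58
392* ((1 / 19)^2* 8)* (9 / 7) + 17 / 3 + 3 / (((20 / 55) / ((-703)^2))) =17662608383 / 4332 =4077241.09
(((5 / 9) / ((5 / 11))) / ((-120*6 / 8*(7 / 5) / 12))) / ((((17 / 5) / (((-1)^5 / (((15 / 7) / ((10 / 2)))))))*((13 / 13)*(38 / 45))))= 275 / 2907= 0.09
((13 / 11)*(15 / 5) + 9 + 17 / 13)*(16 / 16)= 1981 / 143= 13.85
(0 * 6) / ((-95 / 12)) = 0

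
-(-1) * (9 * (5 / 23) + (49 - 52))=-24 / 23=-1.04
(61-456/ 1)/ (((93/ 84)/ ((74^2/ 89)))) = -21951.63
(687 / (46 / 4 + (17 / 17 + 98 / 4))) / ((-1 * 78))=-229 / 962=-0.24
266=266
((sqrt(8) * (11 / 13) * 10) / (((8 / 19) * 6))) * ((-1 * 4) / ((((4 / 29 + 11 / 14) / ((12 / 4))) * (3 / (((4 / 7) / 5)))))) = -48488 * sqrt(2) / 14625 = -4.69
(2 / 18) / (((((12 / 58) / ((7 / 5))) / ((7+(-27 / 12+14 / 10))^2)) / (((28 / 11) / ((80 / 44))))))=2388701 / 60000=39.81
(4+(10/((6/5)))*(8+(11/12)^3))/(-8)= -399611/41472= -9.64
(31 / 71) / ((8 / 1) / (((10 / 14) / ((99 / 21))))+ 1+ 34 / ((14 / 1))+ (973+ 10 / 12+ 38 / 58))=188790 / 445671757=0.00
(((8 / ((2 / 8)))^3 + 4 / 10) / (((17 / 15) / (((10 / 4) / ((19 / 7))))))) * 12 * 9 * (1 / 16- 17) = -62938675485 / 1292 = -48714145.11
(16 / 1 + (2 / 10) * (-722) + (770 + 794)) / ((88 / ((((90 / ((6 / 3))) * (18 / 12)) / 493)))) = 96903 / 43384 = 2.23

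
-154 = -154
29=29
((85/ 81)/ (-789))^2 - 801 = -3271572577856/ 4084360281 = -801.00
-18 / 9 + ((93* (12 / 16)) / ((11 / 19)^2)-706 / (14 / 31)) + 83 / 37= -169850531 / 125356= -1354.95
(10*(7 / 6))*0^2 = 0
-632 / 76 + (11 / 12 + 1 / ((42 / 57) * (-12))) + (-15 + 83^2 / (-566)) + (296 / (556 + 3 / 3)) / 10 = -29040992319 / 838596920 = -34.63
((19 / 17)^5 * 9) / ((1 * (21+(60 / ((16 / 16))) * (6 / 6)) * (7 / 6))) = 4952198 / 29816997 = 0.17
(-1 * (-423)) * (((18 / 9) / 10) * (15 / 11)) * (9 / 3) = 3807 / 11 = 346.09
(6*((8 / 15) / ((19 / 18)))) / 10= 0.30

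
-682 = -682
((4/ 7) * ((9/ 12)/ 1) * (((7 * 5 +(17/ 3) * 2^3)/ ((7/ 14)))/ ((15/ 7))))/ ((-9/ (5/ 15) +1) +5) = -1.53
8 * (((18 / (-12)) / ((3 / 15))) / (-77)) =60 / 77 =0.78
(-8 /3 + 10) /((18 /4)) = 44 /27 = 1.63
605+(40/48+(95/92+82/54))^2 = 3803682529/6170256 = 616.45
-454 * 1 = -454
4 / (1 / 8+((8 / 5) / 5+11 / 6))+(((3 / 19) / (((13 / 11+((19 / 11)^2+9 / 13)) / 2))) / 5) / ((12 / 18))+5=746999216 / 110255385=6.78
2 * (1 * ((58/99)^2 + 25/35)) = 145106/68607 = 2.12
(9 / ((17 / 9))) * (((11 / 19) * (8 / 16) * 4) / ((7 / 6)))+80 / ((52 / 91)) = 327232 / 2261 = 144.73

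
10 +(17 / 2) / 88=1777 / 176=10.10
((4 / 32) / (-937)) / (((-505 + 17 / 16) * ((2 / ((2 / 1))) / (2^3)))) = 0.00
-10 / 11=-0.91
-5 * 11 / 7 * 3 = -165 / 7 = -23.57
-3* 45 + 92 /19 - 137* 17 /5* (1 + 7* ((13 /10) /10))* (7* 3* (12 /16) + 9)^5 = -8262450575.62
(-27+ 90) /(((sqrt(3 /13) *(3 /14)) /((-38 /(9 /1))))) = -3724 *sqrt(39) /9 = -2584.04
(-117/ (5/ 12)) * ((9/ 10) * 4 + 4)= -53352/ 25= -2134.08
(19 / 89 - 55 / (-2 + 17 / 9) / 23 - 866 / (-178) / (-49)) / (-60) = -723383 / 2006060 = -0.36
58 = 58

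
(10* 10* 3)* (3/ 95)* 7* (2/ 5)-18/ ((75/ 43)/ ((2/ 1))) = 2796/ 475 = 5.89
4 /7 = 0.57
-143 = -143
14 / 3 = 4.67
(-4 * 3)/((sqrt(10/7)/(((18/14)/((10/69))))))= -1863 * sqrt(70)/175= -89.07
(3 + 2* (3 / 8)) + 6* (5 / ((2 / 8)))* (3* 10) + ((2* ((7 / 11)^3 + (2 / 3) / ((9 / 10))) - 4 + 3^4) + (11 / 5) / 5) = 3683.19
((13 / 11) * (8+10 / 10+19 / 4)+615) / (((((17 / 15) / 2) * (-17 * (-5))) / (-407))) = -3083025 / 578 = -5333.95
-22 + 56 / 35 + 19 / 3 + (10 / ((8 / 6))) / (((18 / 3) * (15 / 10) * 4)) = -1663 / 120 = -13.86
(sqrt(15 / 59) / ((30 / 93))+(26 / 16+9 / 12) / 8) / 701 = 19 / 44864+31 * sqrt(885) / 413590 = 0.00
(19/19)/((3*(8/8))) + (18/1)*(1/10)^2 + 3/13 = 1451/1950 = 0.74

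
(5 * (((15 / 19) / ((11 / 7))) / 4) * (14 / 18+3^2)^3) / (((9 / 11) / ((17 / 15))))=813.17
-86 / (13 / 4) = -344 / 13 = -26.46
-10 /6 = -5 /3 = -1.67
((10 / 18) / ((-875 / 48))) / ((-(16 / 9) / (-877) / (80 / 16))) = -2631 / 35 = -75.17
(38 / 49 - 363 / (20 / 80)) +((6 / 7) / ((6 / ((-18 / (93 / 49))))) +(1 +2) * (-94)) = -2634826 / 1519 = -1734.58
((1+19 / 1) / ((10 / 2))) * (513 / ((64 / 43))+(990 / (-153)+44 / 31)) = 11454725 / 8432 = 1358.48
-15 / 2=-7.50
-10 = -10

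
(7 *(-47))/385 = -47/55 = -0.85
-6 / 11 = -0.55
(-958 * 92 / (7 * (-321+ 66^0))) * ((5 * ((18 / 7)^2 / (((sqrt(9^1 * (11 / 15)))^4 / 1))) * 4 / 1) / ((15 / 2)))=15.93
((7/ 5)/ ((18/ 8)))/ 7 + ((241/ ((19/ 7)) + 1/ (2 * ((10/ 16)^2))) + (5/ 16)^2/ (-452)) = 44598422149/ 494668800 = 90.16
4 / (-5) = -4 / 5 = -0.80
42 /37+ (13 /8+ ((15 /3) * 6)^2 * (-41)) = -10921583 /296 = -36897.24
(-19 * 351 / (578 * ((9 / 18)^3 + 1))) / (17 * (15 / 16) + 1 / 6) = -142272 / 223397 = -0.64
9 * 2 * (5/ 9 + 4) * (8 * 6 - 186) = -11316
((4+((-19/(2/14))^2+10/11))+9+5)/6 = 64929/22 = 2951.32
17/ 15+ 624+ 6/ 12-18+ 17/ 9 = 54857/ 90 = 609.52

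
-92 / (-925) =92 / 925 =0.10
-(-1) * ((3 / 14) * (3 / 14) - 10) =-9.95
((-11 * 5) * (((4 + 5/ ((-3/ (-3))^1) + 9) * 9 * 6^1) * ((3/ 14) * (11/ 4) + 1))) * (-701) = 833828985/ 14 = 59559213.21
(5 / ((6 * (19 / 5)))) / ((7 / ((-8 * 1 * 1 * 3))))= -100 / 133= -0.75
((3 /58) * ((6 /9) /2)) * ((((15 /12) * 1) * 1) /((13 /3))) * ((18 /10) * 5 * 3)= 405 /3016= 0.13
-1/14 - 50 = -701/14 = -50.07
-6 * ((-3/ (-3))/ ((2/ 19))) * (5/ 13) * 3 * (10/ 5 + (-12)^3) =1475730/ 13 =113517.69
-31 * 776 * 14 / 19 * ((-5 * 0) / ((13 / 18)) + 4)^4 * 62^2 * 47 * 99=-1542083348348928 / 19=-81162281492048.84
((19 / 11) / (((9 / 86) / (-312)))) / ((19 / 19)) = -169936 / 33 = -5149.58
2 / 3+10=32 / 3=10.67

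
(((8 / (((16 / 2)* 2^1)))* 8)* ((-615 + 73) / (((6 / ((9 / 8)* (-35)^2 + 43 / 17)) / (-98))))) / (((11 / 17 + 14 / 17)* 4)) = 2493384551 / 300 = 8311281.84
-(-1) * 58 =58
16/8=2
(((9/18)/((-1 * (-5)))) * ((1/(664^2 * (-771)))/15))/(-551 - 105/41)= 41/1157260469990400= 0.00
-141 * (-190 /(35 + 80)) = 5358 /23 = 232.96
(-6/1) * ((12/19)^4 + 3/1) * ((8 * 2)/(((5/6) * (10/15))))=-355707936/651605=-545.90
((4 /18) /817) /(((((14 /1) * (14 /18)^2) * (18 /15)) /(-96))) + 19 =5323669 /280231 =19.00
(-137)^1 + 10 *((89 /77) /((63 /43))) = -626317 /4851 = -129.11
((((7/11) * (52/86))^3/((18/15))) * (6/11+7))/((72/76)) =11883814670/31429673649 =0.38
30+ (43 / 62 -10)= 20.69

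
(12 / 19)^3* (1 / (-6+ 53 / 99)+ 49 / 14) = 3100896 / 3710719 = 0.84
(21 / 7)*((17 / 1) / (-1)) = -51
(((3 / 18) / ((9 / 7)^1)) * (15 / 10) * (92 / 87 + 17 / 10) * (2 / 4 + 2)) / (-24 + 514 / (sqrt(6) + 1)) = 5323381 / 1482338016 + 4315801 * sqrt(6) / 1482338016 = 0.01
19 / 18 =1.06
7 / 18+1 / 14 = 29 / 63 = 0.46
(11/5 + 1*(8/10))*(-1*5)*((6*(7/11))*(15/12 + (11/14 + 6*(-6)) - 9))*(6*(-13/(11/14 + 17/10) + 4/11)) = -252106695/3509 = -71845.74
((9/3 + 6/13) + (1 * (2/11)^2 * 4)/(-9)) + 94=97.45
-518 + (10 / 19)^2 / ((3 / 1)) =-560894 / 1083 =-517.91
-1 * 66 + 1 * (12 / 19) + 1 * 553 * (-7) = -74791 / 19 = -3936.37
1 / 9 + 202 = 1819 / 9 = 202.11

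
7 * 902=6314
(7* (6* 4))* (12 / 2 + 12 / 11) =13104 / 11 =1191.27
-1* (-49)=49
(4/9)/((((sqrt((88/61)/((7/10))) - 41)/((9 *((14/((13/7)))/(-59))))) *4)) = 392 *sqrt(23485)/549867669+ 1715686/549867669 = 0.00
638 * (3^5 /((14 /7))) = 77517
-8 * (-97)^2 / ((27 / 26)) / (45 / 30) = -48322.77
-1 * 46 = -46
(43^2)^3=6321363049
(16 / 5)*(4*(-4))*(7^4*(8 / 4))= -1229312 / 5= -245862.40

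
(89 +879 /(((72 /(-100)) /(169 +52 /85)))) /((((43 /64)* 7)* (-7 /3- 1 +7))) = -61416224 /5117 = -12002.39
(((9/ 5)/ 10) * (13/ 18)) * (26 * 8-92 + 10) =819/ 50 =16.38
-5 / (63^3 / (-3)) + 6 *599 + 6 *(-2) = 298556123 / 83349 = 3582.00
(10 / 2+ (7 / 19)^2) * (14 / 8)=6489 / 722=8.99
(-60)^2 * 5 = 18000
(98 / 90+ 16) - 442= -19121 / 45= -424.91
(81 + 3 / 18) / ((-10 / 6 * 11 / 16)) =-70.84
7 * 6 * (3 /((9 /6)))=84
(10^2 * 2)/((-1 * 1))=-200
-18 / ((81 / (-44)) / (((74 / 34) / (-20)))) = -814 / 765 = -1.06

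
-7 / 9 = -0.78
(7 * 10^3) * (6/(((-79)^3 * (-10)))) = 0.01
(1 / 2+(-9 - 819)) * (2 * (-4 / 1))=6620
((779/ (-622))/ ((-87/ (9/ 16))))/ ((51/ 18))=7011/ 2453168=0.00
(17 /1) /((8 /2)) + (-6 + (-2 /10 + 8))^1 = 121 /20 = 6.05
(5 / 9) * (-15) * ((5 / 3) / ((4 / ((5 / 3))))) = -625 / 108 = -5.79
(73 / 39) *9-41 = -314 / 13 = -24.15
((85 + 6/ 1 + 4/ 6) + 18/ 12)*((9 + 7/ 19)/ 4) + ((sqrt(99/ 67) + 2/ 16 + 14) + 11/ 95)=3*sqrt(737)/ 67 + 529979/ 2280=233.66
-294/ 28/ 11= -21/ 22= -0.95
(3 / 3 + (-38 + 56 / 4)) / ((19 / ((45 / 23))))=-45 / 19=-2.37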